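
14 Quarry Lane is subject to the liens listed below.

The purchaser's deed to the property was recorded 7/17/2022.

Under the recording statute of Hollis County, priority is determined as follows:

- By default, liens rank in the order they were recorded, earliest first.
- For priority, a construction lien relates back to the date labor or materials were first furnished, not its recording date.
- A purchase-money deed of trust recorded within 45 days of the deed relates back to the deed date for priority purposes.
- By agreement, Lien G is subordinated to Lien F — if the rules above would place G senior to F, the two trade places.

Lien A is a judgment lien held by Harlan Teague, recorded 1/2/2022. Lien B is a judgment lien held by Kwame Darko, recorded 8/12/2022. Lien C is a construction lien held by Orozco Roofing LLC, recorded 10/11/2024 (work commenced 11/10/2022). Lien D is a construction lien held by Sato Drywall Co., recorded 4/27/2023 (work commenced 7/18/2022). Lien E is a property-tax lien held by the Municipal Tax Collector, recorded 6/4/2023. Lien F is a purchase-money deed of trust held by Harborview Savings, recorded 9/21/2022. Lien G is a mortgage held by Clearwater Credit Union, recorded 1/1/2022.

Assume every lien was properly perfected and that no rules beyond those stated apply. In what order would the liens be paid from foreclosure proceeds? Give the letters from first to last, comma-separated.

Effective dates: C's effective date is 11/10/2022, when work began; D is treated as recorded 7/18/2022, the work-commencement date; F was recorded 66 days after the deed — beyond 45 days — so no relation-back applies.
By effective date: G (1/1/2022), A (1/2/2022), D (7/18/2022), B (8/12/2022), F (9/21/2022), C (11/10/2022), E (6/4/2023).
Because G would otherwise rank above F, the subordination swaps them.

F, A, D, B, G, C, E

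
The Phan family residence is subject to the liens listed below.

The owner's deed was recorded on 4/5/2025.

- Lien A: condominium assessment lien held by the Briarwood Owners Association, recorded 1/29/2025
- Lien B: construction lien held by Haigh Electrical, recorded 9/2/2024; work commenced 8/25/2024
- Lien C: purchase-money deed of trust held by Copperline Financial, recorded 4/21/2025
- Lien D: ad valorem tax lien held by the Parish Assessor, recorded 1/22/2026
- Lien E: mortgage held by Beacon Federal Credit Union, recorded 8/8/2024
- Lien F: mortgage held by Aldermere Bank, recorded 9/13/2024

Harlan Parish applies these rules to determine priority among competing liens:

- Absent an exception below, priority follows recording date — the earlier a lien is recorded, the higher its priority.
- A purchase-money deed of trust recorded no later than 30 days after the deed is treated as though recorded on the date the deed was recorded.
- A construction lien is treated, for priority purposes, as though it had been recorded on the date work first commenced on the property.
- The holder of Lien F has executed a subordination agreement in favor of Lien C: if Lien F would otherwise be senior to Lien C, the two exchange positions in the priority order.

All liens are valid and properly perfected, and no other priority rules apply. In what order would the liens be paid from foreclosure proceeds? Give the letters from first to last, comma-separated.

E, B, C, A, F, D

First, effective dates: B is treated as recorded 8/25/2024, the work-commencement date; C's effective date is the deed date, 4/5/2025.
By effective date, earliest first: E (8/8/2024), B (8/25/2024), F (9/13/2024), A (1/29/2025), C (4/5/2025), D (1/22/2026).
The subordination applies — F was senior to C — so F and C swap.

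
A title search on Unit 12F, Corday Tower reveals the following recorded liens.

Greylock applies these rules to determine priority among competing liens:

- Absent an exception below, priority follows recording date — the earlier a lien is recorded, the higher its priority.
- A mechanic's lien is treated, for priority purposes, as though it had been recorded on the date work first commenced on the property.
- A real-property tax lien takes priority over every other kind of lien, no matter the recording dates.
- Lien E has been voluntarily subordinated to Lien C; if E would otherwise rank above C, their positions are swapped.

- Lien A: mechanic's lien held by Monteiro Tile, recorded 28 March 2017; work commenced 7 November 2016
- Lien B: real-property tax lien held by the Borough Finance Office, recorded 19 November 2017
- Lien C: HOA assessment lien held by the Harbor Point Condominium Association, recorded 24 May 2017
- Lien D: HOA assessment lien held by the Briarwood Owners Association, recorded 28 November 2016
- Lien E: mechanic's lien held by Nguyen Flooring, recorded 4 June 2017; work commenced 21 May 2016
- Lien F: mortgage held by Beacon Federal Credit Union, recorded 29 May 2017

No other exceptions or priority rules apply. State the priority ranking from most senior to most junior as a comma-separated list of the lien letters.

B, C, A, D, E, F

Adjusting effective dates: A is treated as recorded 7 November 2016, the work-commencement date; E is treated as recorded 21 May 2016, the work-commencement date.
B is a real-property tax lien and takes priority over every other lien.
Among the remaining liens, by effective date: E (21 May 2016), A (7 November 2016), D (28 November 2016), C (24 May 2017), F (29 May 2017).
E is senior to C before the subordination, so the two trade places.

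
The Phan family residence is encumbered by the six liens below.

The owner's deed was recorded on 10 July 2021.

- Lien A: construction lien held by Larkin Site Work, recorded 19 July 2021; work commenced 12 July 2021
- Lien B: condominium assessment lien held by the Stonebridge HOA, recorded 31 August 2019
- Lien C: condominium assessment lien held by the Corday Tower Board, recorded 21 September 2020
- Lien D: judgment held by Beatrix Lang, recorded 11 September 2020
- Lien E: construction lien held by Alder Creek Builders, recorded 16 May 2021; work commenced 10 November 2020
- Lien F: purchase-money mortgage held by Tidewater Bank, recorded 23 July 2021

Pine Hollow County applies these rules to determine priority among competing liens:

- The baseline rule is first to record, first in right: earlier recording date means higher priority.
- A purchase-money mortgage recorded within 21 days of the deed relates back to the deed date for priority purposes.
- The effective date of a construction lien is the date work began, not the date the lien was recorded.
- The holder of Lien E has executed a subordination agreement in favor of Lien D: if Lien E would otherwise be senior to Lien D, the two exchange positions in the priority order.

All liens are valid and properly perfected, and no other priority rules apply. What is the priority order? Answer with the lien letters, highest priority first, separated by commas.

B, D, C, E, F, A

First, effective dates: A relates back to 12 July 2021 (work commenced); E relates back to 10 November 2020 (work commenced); F's effective date is the deed date, 10 July 2021.
Sorted by effective date: B (31 August 2019), D (11 September 2020), C (21 September 2020), E (10 November 2020), F (10 July 2021), A (12 July 2021).
E is already junior to D, so the subordination agreement changes nothing.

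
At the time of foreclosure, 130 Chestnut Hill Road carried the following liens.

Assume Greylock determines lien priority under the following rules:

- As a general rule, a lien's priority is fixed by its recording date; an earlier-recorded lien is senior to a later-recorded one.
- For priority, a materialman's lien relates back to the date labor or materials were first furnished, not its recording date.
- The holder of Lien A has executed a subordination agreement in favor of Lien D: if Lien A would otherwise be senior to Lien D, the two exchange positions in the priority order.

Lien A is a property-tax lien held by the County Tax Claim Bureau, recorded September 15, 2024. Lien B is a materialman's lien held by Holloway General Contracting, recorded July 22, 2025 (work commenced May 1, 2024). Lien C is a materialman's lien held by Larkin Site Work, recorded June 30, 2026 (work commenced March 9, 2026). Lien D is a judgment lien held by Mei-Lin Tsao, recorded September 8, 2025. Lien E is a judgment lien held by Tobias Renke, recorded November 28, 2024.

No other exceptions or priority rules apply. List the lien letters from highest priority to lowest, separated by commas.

First, effective dates: B is treated as recorded May 1, 2024, the work-commencement date; C relates back to March 9, 2026 (work commenced).
By effective date: B (May 1, 2024), A (September 15, 2024), E (November 28, 2024), D (September 8, 2025), C (March 9, 2026).
A would otherwise be senior to D, so under the subordination agreement A and D exchange positions.

B, D, E, A, C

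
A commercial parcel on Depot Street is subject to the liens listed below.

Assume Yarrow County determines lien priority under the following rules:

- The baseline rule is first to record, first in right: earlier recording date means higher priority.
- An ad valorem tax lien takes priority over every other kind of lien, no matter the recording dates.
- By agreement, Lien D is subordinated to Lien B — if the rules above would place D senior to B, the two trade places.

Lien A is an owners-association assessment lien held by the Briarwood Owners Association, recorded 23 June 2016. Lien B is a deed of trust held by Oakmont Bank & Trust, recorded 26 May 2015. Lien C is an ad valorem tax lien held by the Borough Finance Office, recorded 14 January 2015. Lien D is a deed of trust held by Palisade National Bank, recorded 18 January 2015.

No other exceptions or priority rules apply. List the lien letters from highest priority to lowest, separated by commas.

C is an ad valorem tax lien, so it outranks all other liens regardless of date.
The other liens, earliest effective date first: D (18 January 2015), B (26 May 2015), A (23 June 2016).
The subordination applies — D was senior to B — so D and B swap.

C, B, D, A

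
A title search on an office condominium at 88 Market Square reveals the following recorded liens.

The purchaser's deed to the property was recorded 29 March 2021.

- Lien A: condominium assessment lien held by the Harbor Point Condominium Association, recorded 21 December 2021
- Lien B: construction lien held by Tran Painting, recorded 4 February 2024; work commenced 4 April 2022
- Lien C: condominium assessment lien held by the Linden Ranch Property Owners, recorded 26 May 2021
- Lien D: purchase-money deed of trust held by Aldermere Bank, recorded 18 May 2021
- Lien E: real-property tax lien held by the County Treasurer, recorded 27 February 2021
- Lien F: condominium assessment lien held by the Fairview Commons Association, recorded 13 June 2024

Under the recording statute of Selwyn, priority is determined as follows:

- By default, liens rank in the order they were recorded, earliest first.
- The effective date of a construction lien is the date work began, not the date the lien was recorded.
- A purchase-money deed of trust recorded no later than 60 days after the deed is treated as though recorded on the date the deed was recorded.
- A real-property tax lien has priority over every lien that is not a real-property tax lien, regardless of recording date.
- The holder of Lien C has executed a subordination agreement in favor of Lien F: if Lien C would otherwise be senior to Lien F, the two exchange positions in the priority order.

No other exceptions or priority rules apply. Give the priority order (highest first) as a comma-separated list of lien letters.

E, D, F, A, B, C

Adjusting effective dates: B's effective date is 4 April 2022, when work began; D relates back to the deed date 29 March 2021.
E is a real-property tax lien and takes priority over every other lien.
Remaining liens by effective date: D (29 March 2021), C (26 May 2021), A (21 December 2021), B (4 April 2022), F (13 June 2024).
C would otherwise be senior to F, so under the subordination agreement C and F exchange positions.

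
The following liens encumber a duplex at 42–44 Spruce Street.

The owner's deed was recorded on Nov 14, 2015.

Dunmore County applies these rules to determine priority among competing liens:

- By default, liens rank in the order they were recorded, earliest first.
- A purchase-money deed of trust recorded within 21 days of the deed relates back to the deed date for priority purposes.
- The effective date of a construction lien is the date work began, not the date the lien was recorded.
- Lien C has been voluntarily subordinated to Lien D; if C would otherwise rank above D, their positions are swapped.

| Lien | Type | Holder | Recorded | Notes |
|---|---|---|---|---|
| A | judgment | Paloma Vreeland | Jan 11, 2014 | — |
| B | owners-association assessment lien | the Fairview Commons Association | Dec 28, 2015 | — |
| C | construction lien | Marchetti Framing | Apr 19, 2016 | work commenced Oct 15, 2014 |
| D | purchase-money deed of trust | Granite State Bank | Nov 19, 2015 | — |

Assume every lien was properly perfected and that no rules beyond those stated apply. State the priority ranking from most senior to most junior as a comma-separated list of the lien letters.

A, D, C, B

Effective dates after the stated exceptions: C's effective date is Oct 15, 2014, when work began; D was recorded within the 21-day window, so its effective date is the deed date Nov 14, 2015.
By effective date, earliest first: A (Jan 11, 2014), C (Oct 15, 2014), D (Nov 14, 2015), B (Dec 28, 2015).
C is senior to D before the subordination, so the two trade places.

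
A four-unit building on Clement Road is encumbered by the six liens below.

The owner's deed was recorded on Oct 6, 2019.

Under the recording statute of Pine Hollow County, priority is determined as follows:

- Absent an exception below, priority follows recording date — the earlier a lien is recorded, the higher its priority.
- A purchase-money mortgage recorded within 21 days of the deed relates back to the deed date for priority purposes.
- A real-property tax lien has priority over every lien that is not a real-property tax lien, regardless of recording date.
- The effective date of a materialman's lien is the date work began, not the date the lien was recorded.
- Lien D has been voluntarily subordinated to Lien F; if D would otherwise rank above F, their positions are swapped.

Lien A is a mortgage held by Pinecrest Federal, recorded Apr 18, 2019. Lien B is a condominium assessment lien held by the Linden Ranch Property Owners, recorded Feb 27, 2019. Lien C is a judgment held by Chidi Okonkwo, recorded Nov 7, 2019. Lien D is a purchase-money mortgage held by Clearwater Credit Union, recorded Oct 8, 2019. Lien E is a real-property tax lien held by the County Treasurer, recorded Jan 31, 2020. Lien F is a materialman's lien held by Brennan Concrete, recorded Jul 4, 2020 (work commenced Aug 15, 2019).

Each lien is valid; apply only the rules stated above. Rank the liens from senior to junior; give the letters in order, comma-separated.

E, B, A, F, D, C

First, effective dates: D was recorded within the 21-day window, so its effective date is the deed date Oct 6, 2019; F relates back to Aug 15, 2019 (work commenced).
E is a real-property tax lien, so it outranks all other liens regardless of date.
Ordering the rest by effective date: B (Feb 27, 2019), A (Apr 18, 2019), F (Aug 15, 2019), D (Oct 6, 2019), C (Nov 7, 2019).
D already ranks below F; the subordination has no effect.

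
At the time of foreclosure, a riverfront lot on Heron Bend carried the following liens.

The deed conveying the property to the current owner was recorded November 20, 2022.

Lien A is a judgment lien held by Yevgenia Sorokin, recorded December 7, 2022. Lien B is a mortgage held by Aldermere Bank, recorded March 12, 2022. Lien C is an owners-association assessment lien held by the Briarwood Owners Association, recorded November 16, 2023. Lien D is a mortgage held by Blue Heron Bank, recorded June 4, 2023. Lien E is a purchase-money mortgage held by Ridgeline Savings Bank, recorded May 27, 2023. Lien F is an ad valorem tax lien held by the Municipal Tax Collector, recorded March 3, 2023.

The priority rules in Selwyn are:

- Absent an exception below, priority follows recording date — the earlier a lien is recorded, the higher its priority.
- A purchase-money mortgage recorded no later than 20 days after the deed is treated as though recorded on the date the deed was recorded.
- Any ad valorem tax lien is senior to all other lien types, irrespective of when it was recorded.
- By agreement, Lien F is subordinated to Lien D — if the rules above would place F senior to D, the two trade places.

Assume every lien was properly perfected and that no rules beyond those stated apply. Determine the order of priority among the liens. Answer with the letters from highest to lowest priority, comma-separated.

D, B, A, E, F, C

Effective dates: E missed the 20-day window (188 days after the deed), so its recording date stands.
F is an ad valorem tax lien, so it outranks all other liens regardless of date.
Ordering the rest by effective date: B (March 12, 2022), A (December 7, 2022), E (May 27, 2023), D (June 4, 2023), C (November 16, 2023).
Because F would otherwise rank above D, the subordination swaps them.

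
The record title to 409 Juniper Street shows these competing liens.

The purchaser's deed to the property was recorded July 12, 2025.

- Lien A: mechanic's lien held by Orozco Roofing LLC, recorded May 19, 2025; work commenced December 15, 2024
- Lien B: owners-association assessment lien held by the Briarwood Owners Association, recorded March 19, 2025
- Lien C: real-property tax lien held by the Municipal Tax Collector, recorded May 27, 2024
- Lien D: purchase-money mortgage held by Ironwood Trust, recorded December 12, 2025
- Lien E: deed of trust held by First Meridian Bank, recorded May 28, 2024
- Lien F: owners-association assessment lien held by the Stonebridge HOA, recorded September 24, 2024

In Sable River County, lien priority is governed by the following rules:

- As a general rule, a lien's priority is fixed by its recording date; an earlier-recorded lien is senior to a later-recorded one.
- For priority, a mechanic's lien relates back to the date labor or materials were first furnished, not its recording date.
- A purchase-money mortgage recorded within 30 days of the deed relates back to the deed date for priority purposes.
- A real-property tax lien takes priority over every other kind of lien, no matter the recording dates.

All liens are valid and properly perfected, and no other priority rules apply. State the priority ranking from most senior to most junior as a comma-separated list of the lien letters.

C, E, F, A, B, D

Effective dates: A's effective date is December 15, 2024, when work began; D was recorded 153 days after the deed, outside the 30-day window, so it keeps its recording date.
C, as a real-property tax lien, has superpriority and ranks first.
Among the remaining liens, by effective date: E (May 28, 2024), F (September 24, 2024), A (December 15, 2024), B (March 19, 2025), D (December 12, 2025).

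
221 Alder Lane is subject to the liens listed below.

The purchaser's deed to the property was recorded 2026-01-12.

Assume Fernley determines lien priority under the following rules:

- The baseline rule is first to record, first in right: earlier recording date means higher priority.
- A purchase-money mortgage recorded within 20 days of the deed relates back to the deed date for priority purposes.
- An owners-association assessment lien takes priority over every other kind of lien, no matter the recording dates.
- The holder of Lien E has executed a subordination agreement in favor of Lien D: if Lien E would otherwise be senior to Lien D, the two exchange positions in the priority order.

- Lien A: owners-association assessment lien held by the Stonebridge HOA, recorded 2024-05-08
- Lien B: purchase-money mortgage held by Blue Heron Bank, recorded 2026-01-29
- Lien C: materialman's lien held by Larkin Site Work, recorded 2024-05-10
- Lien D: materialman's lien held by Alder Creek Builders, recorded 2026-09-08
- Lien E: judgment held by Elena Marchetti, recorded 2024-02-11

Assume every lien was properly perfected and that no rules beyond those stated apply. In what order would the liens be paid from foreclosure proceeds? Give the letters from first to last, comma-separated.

A, D, C, B, E

Adjusting effective dates: B relates back to the deed date 2026-01-12.
A is an owners-association assessment lien and takes priority over every other lien.
Among the remaining liens, by effective date: E (2024-02-11), C (2024-05-10), B (2026-01-12), D (2026-09-08).
E would otherwise be senior to D, so under the subordination agreement E and D exchange positions.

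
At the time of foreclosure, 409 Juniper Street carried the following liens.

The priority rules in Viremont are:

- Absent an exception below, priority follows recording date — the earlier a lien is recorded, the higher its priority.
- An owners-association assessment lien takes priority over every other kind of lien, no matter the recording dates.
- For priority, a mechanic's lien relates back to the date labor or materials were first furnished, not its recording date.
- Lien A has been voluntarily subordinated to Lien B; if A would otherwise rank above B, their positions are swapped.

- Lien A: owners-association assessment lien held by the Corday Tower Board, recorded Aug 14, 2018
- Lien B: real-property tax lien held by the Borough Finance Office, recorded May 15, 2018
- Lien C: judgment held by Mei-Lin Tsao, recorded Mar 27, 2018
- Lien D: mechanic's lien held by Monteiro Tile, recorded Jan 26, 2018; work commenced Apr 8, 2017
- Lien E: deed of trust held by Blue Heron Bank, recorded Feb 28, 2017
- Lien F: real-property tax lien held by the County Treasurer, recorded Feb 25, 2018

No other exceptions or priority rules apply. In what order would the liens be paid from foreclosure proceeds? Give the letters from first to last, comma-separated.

B, E, D, F, C, A

Effective dates: D's effective date is Apr 8, 2017, when work began.
As an owners-association assessment lien, A is senior to every other lien.
Among the remaining liens, by effective date: E (Feb 28, 2017), D (Apr 8, 2017), F (Feb 25, 2018), C (Mar 27, 2018), B (May 15, 2018).
Because A would otherwise rank above B, the subordination swaps them.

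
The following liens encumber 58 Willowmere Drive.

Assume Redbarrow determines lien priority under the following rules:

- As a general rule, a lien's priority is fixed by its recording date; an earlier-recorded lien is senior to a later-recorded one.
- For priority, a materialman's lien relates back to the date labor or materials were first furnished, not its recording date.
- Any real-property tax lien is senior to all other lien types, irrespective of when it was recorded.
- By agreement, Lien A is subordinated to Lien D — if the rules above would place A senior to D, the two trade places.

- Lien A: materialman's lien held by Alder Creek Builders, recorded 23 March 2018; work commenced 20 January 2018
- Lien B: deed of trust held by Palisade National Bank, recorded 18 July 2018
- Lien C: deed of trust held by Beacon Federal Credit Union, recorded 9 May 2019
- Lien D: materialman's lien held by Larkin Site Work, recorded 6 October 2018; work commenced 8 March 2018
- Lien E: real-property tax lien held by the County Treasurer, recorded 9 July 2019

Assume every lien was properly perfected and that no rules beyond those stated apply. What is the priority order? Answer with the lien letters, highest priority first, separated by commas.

Adjusting effective dates: A is treated as recorded 20 January 2018, the work-commencement date; D relates back to 8 March 2018 (work commenced).
E is a real-property tax lien, so it outranks all other liens regardless of date.
Ordering the rest by effective date: A (20 January 2018), D (8 March 2018), B (18 July 2018), C (9 May 2019).
A would otherwise be senior to D, so under the subordination agreement A and D exchange positions.

E, D, A, B, C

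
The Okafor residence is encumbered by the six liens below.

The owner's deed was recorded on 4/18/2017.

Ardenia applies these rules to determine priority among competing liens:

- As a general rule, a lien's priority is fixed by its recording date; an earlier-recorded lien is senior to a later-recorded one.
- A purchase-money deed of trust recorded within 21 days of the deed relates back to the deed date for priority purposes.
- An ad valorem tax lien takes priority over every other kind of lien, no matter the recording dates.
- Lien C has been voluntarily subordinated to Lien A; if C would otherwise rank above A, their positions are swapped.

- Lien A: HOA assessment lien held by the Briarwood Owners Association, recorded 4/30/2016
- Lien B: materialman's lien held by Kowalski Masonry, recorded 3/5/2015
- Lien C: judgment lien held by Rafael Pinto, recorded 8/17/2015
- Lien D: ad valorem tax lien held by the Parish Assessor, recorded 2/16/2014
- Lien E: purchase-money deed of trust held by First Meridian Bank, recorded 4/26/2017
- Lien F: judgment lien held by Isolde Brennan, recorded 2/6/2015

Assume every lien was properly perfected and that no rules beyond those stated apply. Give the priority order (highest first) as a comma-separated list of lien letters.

Effective dates: E relates back to the deed date 4/18/2017.
D, as an ad valorem tax lien, has superpriority and ranks first.
The other liens, earliest effective date first: F (2/6/2015), B (3/5/2015), C (8/17/2015), A (4/30/2016), E (4/18/2017).
The subordination applies — C was senior to A — so C and A swap.

D, F, B, A, C, E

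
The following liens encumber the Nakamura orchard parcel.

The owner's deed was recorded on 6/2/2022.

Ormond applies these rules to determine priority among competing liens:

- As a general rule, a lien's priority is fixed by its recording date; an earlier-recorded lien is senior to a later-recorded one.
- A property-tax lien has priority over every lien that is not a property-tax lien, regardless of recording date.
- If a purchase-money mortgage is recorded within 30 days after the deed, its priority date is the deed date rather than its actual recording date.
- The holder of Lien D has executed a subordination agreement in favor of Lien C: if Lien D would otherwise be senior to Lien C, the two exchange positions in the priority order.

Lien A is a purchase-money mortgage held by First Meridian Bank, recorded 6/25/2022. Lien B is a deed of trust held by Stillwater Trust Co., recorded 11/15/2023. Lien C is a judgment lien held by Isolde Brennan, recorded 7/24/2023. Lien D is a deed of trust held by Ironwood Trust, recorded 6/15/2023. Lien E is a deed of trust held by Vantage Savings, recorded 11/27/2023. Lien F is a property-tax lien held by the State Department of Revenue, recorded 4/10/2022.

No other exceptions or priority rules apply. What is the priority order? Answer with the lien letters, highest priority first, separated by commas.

Effective dates after the stated exceptions: A was recorded within the 30-day window, so its effective date is the deed date 6/2/2022.
F, as a property-tax lien, has superpriority and ranks first.
The other liens, earliest effective date first: A (6/2/2022), D (6/15/2023), C (7/24/2023), B (11/15/2023), E (11/27/2023).
Because D would otherwise rank above C, the subordination swaps them.

F, A, C, D, B, E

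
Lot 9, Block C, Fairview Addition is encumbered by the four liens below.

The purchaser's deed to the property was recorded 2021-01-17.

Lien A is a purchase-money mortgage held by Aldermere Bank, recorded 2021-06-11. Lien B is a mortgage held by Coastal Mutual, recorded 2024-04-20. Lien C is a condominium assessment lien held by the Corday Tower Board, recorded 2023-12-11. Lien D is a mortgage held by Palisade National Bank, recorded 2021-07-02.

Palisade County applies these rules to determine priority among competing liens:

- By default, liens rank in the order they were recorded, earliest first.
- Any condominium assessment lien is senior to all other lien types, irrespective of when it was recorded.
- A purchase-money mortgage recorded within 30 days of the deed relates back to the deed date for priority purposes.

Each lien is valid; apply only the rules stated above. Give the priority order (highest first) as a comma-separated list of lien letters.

C, A, D, B

Effective dates after the stated exceptions: A missed the 30-day window (145 days after the deed), so its recording date stands.
C, as a condominium assessment lien, has superpriority and ranks first.
Among the remaining liens, by effective date: A (2021-06-11), D (2021-07-02), B (2024-04-20).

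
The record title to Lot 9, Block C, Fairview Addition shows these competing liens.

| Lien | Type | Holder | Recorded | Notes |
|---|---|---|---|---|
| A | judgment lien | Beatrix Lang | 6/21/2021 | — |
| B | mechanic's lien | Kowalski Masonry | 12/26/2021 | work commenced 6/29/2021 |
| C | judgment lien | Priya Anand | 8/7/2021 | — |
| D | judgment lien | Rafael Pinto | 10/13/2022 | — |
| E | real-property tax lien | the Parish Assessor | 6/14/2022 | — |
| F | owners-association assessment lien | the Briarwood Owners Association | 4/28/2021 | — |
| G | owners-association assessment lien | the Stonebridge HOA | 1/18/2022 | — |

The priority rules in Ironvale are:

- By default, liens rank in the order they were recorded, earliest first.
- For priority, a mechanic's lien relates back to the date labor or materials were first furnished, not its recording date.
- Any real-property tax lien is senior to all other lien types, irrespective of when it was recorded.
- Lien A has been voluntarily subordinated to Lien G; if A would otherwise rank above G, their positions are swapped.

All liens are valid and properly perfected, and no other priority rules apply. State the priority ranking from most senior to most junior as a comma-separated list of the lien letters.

Effective dates after the stated exceptions: B is treated as recorded 6/29/2021, the work-commencement date.
As a real-property tax lien, E is senior to every other lien.
Among the remaining liens, by effective date: F (4/28/2021), A (6/21/2021), B (6/29/2021), C (8/7/2021), G (1/18/2022), D (10/13/2022).
A would otherwise be senior to G, so under the subordination agreement A and G exchange positions.

E, F, G, B, C, A, D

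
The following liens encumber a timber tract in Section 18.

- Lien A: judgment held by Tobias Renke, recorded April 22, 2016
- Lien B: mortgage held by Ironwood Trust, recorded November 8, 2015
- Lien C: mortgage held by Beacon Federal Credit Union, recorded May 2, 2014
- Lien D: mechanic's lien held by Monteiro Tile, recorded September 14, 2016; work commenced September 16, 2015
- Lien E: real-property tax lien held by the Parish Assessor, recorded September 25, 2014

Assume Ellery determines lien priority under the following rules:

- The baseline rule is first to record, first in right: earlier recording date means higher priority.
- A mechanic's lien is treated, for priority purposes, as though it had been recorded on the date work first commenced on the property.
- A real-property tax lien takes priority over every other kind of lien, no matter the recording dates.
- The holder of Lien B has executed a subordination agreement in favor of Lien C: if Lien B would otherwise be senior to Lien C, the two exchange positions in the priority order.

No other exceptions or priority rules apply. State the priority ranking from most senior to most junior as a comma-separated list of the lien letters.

First, effective dates: D is treated as recorded September 16, 2015, the work-commencement date.
E is a real-property tax lien and takes priority over every other lien.
Remaining liens by effective date: C (May 2, 2014), D (September 16, 2015), B (November 8, 2015), A (April 22, 2016).
Since B is not senior to C, the subordination leaves the order unchanged.

E, C, D, B, A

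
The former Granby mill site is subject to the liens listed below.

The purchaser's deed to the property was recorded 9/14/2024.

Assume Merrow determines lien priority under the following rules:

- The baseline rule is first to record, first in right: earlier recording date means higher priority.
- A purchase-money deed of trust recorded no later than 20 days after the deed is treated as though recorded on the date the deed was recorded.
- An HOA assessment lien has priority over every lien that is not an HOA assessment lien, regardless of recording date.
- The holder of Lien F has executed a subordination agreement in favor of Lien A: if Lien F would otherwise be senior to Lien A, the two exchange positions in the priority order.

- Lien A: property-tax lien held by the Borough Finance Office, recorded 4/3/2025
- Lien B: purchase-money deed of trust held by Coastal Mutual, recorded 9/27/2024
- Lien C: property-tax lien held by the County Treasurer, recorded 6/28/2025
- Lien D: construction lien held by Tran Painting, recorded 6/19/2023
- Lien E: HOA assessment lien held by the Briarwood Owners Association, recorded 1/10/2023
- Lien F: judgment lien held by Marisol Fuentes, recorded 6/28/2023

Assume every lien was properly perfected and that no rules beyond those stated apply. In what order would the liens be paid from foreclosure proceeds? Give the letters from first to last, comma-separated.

First, effective dates: B was recorded within the 20-day window, so its effective date is the deed date 9/14/2024.
E is an HOA assessment lien, so it outranks all other liens regardless of date.
Remaining liens by effective date: D (6/19/2023), F (6/28/2023), B (9/14/2024), A (4/3/2025), C (6/28/2025).
The subordination applies — F was senior to A — so F and A swap.

E, D, A, B, F, C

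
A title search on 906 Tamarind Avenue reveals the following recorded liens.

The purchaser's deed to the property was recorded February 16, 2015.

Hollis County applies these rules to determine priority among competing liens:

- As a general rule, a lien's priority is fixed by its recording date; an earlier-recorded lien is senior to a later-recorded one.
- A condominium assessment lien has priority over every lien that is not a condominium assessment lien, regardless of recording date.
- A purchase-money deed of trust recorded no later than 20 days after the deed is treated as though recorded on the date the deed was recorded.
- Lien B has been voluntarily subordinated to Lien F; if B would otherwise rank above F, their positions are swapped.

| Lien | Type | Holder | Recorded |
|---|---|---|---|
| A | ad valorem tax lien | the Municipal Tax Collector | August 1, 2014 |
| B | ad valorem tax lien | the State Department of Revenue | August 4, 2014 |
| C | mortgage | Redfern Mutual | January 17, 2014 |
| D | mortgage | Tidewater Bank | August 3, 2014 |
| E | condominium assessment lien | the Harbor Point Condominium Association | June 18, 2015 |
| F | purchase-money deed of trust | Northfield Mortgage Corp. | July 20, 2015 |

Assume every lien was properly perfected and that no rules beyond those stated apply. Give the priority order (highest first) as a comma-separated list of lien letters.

Adjusting effective dates: F was recorded 154 days after the deed — beyond 20 days — so no relation-back applies.
As a condominium assessment lien, E is senior to every other lien.
Among the remaining liens, by effective date: C (January 17, 2014), A (August 1, 2014), D (August 3, 2014), B (August 4, 2014), F (July 20, 2015).
The subordination applies — B was senior to F — so B and F swap.

E, C, A, D, F, B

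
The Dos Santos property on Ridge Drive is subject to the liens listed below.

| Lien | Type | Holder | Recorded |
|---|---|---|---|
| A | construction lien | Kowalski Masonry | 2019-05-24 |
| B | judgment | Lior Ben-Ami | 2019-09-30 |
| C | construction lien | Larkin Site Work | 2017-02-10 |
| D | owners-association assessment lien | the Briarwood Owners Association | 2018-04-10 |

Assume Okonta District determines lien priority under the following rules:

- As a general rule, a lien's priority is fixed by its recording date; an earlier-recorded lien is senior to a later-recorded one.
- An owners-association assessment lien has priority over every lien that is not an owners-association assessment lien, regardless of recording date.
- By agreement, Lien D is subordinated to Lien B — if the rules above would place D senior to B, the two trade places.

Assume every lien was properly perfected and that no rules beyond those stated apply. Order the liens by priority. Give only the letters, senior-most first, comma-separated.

D is an owners-association assessment lien, so it outranks all other liens regardless of date.
The other liens, earliest effective date first: C (2017-02-10), A (2019-05-24), B (2019-09-30).
The subordination applies — D was senior to B — so D and B swap.

B, C, A, D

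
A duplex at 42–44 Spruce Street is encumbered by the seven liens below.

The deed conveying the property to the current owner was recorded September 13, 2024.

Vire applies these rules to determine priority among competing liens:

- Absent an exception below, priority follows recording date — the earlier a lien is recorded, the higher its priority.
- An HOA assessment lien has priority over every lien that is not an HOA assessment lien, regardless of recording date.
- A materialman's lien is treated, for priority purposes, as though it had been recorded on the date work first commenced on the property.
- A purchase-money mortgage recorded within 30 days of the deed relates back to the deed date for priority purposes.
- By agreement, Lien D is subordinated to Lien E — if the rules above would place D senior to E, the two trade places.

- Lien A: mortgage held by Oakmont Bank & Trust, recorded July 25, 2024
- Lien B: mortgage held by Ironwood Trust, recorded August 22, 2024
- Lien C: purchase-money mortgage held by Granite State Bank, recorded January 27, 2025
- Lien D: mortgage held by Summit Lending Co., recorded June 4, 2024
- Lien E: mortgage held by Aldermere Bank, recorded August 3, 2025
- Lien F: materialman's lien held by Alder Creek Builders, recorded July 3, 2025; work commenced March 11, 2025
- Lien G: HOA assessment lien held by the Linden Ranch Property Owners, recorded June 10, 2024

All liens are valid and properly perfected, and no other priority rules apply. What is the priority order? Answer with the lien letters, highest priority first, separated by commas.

Adjusting effective dates: C missed the 30-day window (136 days after the deed), so its recording date stands; F relates back to March 11, 2025 (work commenced).
As an HOA assessment lien, G is senior to every other lien.
Remaining liens by effective date: D (June 4, 2024), A (July 25, 2024), B (August 22, 2024), C (January 27, 2025), F (March 11, 2025), E (August 3, 2025).
Because D would otherwise rank above E, the subordination swaps them.

G, E, A, B, C, F, D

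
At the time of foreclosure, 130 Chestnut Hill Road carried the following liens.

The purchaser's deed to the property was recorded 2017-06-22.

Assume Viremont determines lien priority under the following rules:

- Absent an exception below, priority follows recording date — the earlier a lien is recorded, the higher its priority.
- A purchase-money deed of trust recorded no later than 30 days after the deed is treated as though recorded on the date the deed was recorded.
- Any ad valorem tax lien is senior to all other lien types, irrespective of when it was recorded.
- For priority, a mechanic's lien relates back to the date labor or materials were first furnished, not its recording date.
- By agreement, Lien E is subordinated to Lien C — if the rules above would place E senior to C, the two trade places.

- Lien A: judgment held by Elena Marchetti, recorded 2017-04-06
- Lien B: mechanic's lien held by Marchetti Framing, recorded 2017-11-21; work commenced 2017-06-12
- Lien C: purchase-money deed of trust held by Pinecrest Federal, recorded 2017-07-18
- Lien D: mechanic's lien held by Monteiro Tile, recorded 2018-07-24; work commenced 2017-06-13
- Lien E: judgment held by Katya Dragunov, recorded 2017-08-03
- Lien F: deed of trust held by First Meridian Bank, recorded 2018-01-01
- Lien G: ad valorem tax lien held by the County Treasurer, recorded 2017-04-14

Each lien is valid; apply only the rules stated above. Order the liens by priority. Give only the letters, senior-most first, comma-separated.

G, A, B, D, C, E, F

Adjusting effective dates: B's effective date is 2017-06-12, when work began; C relates back to the deed date 2017-06-22; D's effective date is 2017-06-13, when work began.
G is an ad valorem tax lien and takes priority over every other lien.
The other liens, earliest effective date first: A (2017-04-06), B (2017-06-12), D (2017-06-13), C (2017-06-22), E (2017-08-03), F (2018-01-01).
E is already junior to C, so the subordination agreement changes nothing.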